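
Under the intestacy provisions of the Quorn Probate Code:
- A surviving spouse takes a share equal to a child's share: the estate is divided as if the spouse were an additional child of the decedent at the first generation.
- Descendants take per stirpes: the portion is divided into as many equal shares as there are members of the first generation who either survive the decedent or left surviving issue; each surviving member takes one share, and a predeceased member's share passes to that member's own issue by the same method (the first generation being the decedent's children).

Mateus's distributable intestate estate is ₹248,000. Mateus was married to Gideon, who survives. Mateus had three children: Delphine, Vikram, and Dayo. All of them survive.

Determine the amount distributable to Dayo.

Dayo receives ₹62,000.

The spouse counts as an additional share at the children's level, so there are 4 primary shares of ₹62,000. Gideon takes one such share (₹62,000).
The children's combined portion (₹186,000) is divided into 3 shares of ₹62,000: Delphine, Vikram, and Dayo each take ₹62,000.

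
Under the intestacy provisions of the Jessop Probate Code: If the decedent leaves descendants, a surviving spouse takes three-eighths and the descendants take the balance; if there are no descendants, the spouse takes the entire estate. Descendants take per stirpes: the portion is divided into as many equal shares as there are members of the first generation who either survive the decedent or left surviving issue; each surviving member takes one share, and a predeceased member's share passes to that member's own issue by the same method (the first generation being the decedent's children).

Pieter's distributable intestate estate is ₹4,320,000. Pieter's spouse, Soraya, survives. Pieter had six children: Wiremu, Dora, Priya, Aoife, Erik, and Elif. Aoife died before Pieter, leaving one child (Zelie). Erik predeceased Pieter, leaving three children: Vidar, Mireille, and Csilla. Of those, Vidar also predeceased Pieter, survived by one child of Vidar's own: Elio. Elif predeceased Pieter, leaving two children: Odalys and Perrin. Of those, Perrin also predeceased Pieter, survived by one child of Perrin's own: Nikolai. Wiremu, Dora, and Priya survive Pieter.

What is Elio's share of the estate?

Elio receives ₹150,000.

Soraya takes three-eighths of ₹4,320,000 = ₹1,620,000. The remaining ₹2,700,000 passes to the descendants.
The descendants' portion (₹2,700,000) is divided into 6 shares of ₹450,000: Wiremu, Dora, and Priya each take ₹450,000; Aoife's ₹450,000 share passes to Aoife's issue; Erik's ₹450,000 share passes to Erik's issue; Elif's ₹450,000 share passes to Elif's issue.
Aoife's share (₹450,000) passes entirely to Zelie.
Erik's share (₹450,000) is divided into 3 shares of ₹150,000: Mireille and Csilla each take ₹150,000; Vidar's ₹150,000 share passes to Vidar's issue.
Vidar's share (₹150,000) passes entirely to Elio.
Elif's share (₹450,000) is divided into 2 shares of ₹225,000: Odalys takes ₹225,000; Perrin's ₹225,000 share passes to Perrin's issue.
Perrin's share (₹225,000) passes entirely to Nikolai.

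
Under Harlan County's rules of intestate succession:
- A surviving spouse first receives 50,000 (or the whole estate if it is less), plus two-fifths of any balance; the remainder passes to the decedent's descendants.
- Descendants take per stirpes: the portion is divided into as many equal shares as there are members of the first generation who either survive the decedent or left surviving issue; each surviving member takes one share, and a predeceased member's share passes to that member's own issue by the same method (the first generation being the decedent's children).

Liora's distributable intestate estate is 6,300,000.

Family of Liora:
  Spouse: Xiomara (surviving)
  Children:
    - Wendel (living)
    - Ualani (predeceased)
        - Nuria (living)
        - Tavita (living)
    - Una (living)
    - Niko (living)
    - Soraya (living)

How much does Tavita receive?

Tavita receives 375,000.

Xiomara first takes 50,000, leaving a balance of 6,250,000. Xiomara then takes two-fifths of the balance (2,500,000), for a total of 2,550,000. The remaining 3,750,000 passes to the descendants.
The descendants' portion (3,750,000) is divided into 5 shares of 750,000: Wendel, Una, Niko, and Soraya each take 750,000; Ualani's 750,000 share passes to Ualani's issue.
Ualani's share (750,000) is divided into 2 shares of 375,000: Nuria and Tavita each take 375,000.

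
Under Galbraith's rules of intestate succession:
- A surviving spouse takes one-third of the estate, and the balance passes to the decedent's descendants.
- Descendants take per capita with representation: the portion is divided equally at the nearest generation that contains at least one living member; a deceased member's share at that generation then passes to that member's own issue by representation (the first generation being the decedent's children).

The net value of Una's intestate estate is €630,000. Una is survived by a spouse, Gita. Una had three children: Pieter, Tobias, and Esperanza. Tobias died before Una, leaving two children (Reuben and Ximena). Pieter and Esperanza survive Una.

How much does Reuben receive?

Gita takes one-third of €630,000 = €210,000. The remaining €420,000 passes to the descendants.
The descendants' portion (€420,000) is divided into 3 shares of €140,000: Pieter and Esperanza each take €140,000; Tobias's €140,000 share passes to Tobias's issue.
Tobias's share (€140,000) is divided into 2 shares of €70,000: Reuben and Ximena each take €70,000.

Reuben receives €70,000.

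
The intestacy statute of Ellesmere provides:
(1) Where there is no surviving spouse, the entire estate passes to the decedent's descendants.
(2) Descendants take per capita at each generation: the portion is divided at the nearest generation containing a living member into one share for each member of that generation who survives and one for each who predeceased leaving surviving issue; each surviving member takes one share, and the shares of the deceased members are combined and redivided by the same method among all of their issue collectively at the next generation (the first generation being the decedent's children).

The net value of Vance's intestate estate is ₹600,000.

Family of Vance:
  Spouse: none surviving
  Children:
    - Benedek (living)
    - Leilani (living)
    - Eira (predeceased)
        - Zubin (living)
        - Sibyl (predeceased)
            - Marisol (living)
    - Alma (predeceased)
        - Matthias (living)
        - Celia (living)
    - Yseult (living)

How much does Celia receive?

The entire ₹600,000 passes to the descendants.
That amount (₹600,000) is divided at the children's generation into 5 shares of ₹120,000. Benedek, Leilani, and Yseult each take ₹120,000. The 2 shares of the deceased (Eira and Alma) are combined into a pool of ₹240,000.
That pool (₹240,000) is divided at the grandchildren's generation into 4 shares of ₹60,000. Zubin, Matthias, and Celia each take ₹60,000. The remaining share for the deceased Sibyl (₹60,000) is carried to the next generation.
That pool (₹60,000) passes entirely to Marisol, the sole taker at the great-grandchildren's generation.

Celia receives ₹60,000.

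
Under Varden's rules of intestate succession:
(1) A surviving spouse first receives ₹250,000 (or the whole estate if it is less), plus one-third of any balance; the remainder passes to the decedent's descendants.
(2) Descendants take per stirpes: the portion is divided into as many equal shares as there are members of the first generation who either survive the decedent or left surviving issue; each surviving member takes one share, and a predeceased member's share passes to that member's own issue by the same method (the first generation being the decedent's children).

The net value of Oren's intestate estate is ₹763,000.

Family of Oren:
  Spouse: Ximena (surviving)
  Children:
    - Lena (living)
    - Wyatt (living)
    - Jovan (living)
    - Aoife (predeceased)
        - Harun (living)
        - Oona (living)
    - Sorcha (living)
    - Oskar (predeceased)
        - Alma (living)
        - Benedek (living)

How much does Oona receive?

Ximena first takes ₹250,000, leaving a balance of ₹513,000. Ximena then takes one-third of the balance (₹171,000), for a total of ₹421,000. The remaining ₹342,000 passes to the descendants.
The descendants' portion (₹342,000) is divided into 6 shares of ₹57,000: Lena, Wyatt, Jovan, and Sorcha each take ₹57,000; Aoife's ₹57,000 share passes to Aoife's issue; Oskar's ₹57,000 share passes to Oskar's issue.
Aoife's share (₹57,000) is divided into 2 shares of ₹28,500: Harun and Oona each take ₹28,500.
Oskar's share (₹57,000) is divided into 2 shares of ₹28,500: Alma and Benedek each take ₹28,500.

Oona receives ₹28,500.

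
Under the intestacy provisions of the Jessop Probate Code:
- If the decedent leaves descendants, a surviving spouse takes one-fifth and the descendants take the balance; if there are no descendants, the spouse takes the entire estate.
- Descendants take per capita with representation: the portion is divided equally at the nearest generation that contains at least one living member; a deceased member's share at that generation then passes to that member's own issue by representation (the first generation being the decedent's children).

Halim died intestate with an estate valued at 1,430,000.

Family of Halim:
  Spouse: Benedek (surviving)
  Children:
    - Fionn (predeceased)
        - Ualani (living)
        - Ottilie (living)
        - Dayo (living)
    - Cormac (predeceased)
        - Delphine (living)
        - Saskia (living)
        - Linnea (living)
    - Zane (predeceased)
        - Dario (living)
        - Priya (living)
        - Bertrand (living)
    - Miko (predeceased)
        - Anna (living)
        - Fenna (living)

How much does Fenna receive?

Benedek takes one-fifth of 1,430,000 = 286,000. The remaining 1,144,000 passes to the descendants.
No child survives, so the initial division is made at the grandchildren's generation.
The descendants' portion (1,144,000) is divided into 11 shares of 104,000: Ualani, Ottilie, Dayo, Delphine, Saskia, Linnea, Dario, Priya, Bertrand, Anna, and Fenna each take 104,000.

Fenna receives 104,000.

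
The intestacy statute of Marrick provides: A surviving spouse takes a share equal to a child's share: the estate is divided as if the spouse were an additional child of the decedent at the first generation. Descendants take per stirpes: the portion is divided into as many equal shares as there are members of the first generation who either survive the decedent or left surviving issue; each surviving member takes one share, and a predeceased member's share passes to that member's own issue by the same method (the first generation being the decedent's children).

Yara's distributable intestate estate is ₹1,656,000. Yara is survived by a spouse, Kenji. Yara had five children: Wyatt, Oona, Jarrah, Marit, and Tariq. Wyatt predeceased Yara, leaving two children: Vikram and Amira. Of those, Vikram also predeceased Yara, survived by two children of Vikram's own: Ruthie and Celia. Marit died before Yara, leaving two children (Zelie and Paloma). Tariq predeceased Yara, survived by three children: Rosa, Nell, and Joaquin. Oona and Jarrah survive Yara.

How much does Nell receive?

The spouse counts as an additional share at the children's level, so there are 6 primary shares of ₹276,000. Kenji takes one such share (₹276,000).
The children's combined portion (₹1,380,000) is divided into 5 shares of ₹276,000: Oona and Jarrah each take ₹276,000; Wyatt's ₹276,000 share passes to Wyatt's issue; Marit's ₹276,000 share passes to Marit's issue; Tariq's ₹276,000 share passes to Tariq's issue.
Wyatt's share (₹276,000) is divided into 2 shares of ₹138,000: Amira takes ₹138,000; Vikram's ₹138,000 share passes to Vikram's issue.
Vikram's share (₹138,000) is divided into 2 shares of ₹69,000: Ruthie and Celia each take ₹69,000.
Marit's share (₹276,000) is divided into 2 shares of ₹138,000: Zelie and Paloma each take ₹138,000.
Tariq's share (₹276,000) is divided into 3 shares of ₹92,000: Rosa, Nell, and Joaquin each take ₹92,000.

Nell receives ₹92,000.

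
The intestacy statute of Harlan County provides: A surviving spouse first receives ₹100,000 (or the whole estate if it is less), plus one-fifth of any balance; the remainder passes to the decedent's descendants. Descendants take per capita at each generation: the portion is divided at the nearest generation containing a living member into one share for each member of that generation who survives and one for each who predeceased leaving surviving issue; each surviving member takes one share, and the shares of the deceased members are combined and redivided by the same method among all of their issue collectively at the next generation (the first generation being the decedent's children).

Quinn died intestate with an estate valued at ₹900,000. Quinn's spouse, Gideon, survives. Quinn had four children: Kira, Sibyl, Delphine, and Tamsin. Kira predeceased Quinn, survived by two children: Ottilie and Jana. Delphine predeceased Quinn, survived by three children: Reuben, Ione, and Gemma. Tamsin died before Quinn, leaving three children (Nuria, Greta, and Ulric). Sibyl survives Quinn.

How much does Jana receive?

Gideon first takes ₹100,000, leaving a balance of ₹800,000. Gideon then takes one-fifth of the balance (₹160,000), for a total of ₹260,000. The remaining ₹640,000 passes to the descendants.
The descendants' portion (₹640,000) is divided at the children's generation into 4 shares of ₹160,000. Sibyl takes ₹160,000. The 3 shares of the deceased (Kira, Delphine, and Tamsin) are combined into a pool of ₹480,000.
That pool (₹480,000) is divided at the grandchildren's generation equally among Ottilie, Jana, Reuben, Ione, Gemma, Nuria, Greta, and Ulric: ₹60,000 each.

Jana receives ₹60,000.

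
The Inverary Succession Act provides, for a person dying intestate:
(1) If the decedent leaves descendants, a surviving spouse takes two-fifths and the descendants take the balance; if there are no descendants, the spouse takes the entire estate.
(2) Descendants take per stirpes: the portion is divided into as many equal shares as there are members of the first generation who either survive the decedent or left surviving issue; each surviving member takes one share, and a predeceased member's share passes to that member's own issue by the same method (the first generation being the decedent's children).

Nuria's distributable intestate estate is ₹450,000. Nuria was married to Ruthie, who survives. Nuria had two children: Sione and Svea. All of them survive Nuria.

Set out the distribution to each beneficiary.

Ruthie takes two-fifths of ₹450,000 = ₹180,000. The remaining ₹270,000 passes to the descendants.
The descendants' portion (₹270,000) is divided into 2 shares of ₹135,000: Sione and Svea each take ₹135,000.

Ruthie: ₹180,000; Sione: ₹135,000; Svea: ₹135,000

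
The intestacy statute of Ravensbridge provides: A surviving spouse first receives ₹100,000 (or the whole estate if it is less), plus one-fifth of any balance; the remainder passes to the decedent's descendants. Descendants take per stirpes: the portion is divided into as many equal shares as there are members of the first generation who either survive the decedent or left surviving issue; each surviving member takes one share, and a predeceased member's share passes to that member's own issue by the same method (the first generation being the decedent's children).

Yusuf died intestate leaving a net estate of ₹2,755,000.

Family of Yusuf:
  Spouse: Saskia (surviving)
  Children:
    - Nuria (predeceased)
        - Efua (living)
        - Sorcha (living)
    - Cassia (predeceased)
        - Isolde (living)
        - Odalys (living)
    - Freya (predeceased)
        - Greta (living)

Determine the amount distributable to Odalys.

Odalys receives ₹354,000.

Saskia first takes ₹100,000, leaving a balance of ₹2,655,000. Saskia then takes one-fifth of the balance (₹531,000), for a total of ₹631,000. The remaining ₹2,124,000 passes to the descendants.
The descendants' portion (₹2,124,000) is divided into 3 shares of ₹708,000: Nuria's ₹708,000 share passes to Nuria's issue; Cassia's ₹708,000 share passes to Cassia's issue; Freya's ₹708,000 share passes to Freya's issue.
Nuria's share (₹708,000) is divided into 2 shares of ₹354,000: Efua and Sorcha each take ₹354,000.
Cassia's share (₹708,000) is divided into 2 shares of ₹354,000: Isolde and Odalys each take ₹354,000.
Freya's share (₹708,000) passes entirely to Greta.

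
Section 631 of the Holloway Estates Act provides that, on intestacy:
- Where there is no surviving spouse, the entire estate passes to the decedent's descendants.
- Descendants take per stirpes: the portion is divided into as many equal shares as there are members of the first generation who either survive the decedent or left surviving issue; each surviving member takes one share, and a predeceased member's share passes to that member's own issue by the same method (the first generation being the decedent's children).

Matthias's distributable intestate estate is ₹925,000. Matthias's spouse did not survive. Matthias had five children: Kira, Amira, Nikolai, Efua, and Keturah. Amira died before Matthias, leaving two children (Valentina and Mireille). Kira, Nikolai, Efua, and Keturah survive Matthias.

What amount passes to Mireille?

Mireille receives ₹92,500.

The entire ₹925,000 passes to the descendants.
That amount (₹925,000) is divided into 5 shares of ₹185,000: Kira, Nikolai, Efua, and Keturah each take ₹185,000; Amira's ₹185,000 share passes to Amira's issue.
Amira's share (₹185,000) is divided into 2 shares of ₹92,500: Valentina and Mireille each take ₹92,500.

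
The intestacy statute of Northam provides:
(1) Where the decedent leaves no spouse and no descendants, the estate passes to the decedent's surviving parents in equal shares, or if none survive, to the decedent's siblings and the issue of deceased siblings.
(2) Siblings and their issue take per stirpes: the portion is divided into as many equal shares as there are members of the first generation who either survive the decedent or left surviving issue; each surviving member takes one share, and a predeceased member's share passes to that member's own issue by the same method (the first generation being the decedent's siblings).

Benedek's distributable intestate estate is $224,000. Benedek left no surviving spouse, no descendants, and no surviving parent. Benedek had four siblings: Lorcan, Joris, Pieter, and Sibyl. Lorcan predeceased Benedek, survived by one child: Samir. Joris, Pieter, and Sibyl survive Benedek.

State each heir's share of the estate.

Samir: $56,000; Joris: $56,000; Pieter: $56,000; Sibyl: $56,000

The entire $224,000 passes to the siblings and their issue.
That amount ($224,000) is divided into 4 shares of $56,000: Joris, Pieter, and Sibyl each take $56,000; Lorcan's $56,000 share passes to Lorcan's issue.
Lorcan's share ($56,000) passes entirely to Samir.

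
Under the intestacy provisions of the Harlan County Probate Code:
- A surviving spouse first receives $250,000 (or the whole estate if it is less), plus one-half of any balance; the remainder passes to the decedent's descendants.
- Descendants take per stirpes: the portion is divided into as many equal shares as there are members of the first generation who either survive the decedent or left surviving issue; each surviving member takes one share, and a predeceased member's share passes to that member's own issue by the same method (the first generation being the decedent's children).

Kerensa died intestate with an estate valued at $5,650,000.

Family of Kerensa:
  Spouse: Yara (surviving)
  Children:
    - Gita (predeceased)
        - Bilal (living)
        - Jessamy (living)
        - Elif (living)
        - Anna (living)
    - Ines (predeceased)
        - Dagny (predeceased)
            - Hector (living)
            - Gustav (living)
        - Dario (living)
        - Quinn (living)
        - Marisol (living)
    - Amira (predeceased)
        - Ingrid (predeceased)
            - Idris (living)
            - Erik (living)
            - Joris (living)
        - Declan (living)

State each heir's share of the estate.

Yara first takes $250,000, leaving a balance of $5,400,000. Yara then takes one-half of the balance ($2,700,000), for a total of $2,950,000. The remaining $2,700,000 passes to the descendants.
The descendants' portion ($2,700,000) is divided into 3 shares of $900,000: Gita's $900,000 share passes to Gita's issue; Ines's $900,000 share passes to Ines's issue; Amira's $900,000 share passes to Amira's issue.
Gita's share ($900,000) is divided into 4 shares of $225,000: Bilal, Jessamy, Elif, and Anna each take $225,000.
Ines's share ($900,000) is divided into 4 shares of $225,000: Dario, Quinn, and Marisol each take $225,000; Dagny's $225,000 share passes to Dagny's issue.
Dagny's share ($225,000) is divided into 2 shares of $112,500: Hector and Gustav each take $112,500.
Amira's share ($900,000) is divided into 2 shares of $450,000: Declan takes $450,000; Ingrid's $450,000 share passes to Ingrid's issue.
Ingrid's share ($450,000) is divided into 3 shares of $150,000: Idris, Erik, and Joris each take $150,000.

Yara: $2,950,000; Bilal: $225,000; Jessamy: $225,000; Elif: $225,000; Anna: $225,000; Hector: $112,500; Gustav: $112,500; Dario: $225,000; Quinn: $225,000; Marisol: $225,000; Idris: $150,000; Erik: $150,000; Joris: $150,000; Declan: $450,000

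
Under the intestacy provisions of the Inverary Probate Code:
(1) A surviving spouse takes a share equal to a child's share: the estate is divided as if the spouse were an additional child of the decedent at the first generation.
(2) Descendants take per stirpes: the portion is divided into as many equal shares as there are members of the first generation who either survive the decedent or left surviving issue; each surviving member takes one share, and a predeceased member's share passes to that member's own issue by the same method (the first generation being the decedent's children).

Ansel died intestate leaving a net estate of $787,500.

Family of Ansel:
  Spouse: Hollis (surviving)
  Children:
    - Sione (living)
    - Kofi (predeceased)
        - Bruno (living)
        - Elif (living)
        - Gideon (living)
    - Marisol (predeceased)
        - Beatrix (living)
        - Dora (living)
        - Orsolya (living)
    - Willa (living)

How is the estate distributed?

Hollis: $157,500; Sione: $157,500; Bruno: $52,500; Elif: $52,500; Gideon: $52,500; Beatrix: $52,500; Dora: $52,500; Orsolya: $52,500; Willa: $157,500

The spouse counts as an additional share at the children's level, so there are 5 primary shares of $157,500. Hollis takes one such share ($157,500).
The children's combined portion ($630,000) is divided into 4 shares of $157,500: Sione and Willa each take $157,500; Kofi's $157,500 share passes to Kofi's issue; Marisol's $157,500 share passes to Marisol's issue.
Kofi's share ($157,500) is divided into 3 shares of $52,500: Bruno, Elif, and Gideon each take $52,500.
Marisol's share ($157,500) is divided into 3 shares of $52,500: Beatrix, Dora, and Orsolya each take $52,500.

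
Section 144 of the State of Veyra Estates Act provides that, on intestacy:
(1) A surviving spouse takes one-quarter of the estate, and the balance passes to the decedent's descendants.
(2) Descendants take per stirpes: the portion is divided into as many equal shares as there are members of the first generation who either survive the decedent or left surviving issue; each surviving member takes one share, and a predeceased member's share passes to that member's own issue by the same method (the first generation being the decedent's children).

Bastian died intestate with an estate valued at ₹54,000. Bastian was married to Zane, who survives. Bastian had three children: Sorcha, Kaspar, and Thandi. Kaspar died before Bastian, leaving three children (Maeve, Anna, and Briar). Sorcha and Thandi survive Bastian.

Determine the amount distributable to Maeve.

Zane takes one-quarter of ₹54,000 = ₹13,500. The remaining ₹40,500 passes to the descendants.
The descendants' portion (₹40,500) is divided into 3 shares of ₹13,500: Sorcha and Thandi each take ₹13,500; Kaspar's ₹13,500 share passes to Kaspar's issue.
Kaspar's share (₹13,500) is divided into 3 shares of ₹4,500: Maeve, Anna, and Briar each take ₹4,500.

Maeve receives ₹4,500.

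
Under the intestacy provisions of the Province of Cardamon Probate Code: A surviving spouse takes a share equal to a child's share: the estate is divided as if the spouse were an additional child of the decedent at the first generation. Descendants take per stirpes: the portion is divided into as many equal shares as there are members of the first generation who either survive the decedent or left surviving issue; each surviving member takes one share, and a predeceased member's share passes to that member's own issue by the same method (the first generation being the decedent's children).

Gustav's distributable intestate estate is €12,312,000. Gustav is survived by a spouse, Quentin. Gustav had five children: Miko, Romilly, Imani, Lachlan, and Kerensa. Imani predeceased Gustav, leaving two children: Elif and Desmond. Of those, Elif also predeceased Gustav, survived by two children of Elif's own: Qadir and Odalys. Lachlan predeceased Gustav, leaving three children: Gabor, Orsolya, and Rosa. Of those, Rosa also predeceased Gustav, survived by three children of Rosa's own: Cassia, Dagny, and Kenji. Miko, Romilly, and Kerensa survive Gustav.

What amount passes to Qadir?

Qadir receives €513,000.

The spouse counts as an additional share at the children's level, so there are 6 primary shares of €2,052,000. Quentin takes one such share (€2,052,000).
The children's combined portion (€10,260,000) is divided into 5 shares of €2,052,000: Miko, Romilly, and Kerensa each take €2,052,000; Imani's €2,052,000 share passes to Imani's issue; Lachlan's €2,052,000 share passes to Lachlan's issue.
Imani's share (€2,052,000) is divided into 2 shares of €1,026,000: Desmond takes €1,026,000; Elif's €1,026,000 share passes to Elif's issue.
Elif's share (€1,026,000) is divided into 2 shares of €513,000: Qadir and Odalys each take €513,000.
Lachlan's share (€2,052,000) is divided into 3 shares of €684,000: Gabor and Orsolya each take €684,000; Rosa's €684,000 share passes to Rosa's issue.
Rosa's share (€684,000) is divided into 3 shares of €228,000: Cassia, Dagny, and Kenji each take €228,000.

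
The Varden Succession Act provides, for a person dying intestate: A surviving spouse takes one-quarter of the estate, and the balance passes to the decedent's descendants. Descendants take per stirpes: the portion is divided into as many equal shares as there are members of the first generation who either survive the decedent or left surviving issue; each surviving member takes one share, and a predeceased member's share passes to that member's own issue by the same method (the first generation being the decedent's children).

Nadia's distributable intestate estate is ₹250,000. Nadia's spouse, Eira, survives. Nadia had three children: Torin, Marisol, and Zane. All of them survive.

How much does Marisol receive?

Marisol receives ₹62,500.

Eira takes one-quarter of ₹250,000 = ₹62,500. The remaining ₹187,500 passes to the descendants.
The descendants' portion (₹187,500) is divided into 3 shares of ₹62,500: Torin, Marisol, and Zane each take ₹62,500.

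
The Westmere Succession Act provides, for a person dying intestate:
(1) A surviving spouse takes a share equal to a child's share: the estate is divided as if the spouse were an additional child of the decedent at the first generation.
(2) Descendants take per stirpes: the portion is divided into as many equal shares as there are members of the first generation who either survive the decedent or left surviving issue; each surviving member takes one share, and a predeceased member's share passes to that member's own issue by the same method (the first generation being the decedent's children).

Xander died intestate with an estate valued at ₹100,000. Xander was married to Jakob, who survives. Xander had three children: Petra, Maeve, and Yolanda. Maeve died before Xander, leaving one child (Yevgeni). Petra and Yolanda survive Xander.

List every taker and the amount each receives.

The spouse counts as an additional share at the children's level, so there are 4 primary shares of ₹25,000. Jakob takes one such share (₹25,000).
The children's combined portion (₹75,000) is divided into 3 shares of ₹25,000: Petra and Yolanda each take ₹25,000; Maeve's ₹25,000 share passes to Maeve's issue.
Maeve's share (₹25,000) passes entirely to Yevgeni.

Jakob: ₹25,000; Petra: ₹25,000; Yevgeni: ₹25,000; Yolanda: ₹25,000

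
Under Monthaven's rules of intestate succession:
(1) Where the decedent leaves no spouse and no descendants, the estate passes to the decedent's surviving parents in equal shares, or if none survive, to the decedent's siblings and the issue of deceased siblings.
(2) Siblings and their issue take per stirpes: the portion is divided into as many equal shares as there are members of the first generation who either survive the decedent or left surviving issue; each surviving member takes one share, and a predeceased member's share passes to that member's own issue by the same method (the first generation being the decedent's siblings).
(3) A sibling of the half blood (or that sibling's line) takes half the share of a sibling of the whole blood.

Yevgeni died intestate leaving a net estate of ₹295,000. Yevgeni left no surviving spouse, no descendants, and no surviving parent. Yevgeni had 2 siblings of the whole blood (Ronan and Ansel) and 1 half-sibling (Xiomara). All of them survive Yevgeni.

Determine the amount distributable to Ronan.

Ronan receives ₹118,000.

The entire ₹295,000 passes to the siblings and their issue.
Counting each half-blood sibling's line as half a unit, there are 5/2 units in ₹295,000, so one unit is ₹118,000. Whole-blood lines (Ronan and Ansel) take ₹118,000 each; half-blood lines (Xiomara) take ₹59,000 each.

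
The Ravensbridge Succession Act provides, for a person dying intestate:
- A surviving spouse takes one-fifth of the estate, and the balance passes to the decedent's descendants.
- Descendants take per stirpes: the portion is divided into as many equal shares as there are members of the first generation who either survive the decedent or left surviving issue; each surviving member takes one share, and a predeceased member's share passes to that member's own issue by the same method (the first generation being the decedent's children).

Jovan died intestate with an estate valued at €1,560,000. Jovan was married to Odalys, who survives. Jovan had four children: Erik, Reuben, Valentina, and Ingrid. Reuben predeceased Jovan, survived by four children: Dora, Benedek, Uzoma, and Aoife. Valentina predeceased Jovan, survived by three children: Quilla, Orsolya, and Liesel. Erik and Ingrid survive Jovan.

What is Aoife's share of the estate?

Odalys takes one-fifth of €1,560,000 = €312,000. The remaining €1,248,000 passes to the descendants.
The descendants' portion (€1,248,000) is divided into 4 shares of €312,000: Erik and Ingrid each take €312,000; Reuben's €312,000 share passes to Reuben's issue; Valentina's €312,000 share passes to Valentina's issue.
Reuben's share (€312,000) is divided into 4 shares of €78,000: Dora, Benedek, Uzoma, and Aoife each take €78,000.
Valentina's share (€312,000) is divided into 3 shares of €104,000: Quilla, Orsolya, and Liesel each take €104,000.

Aoife receives €78,000.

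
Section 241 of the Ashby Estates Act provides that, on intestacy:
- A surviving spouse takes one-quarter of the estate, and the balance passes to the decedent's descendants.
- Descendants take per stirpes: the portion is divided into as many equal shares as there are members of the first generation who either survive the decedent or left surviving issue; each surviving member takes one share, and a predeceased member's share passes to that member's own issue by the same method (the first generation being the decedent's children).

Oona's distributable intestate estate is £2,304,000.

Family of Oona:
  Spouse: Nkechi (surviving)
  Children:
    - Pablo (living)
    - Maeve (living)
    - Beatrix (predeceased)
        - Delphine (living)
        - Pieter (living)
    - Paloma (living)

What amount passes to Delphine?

Nkechi takes one-quarter of £2,304,000 = £576,000. The remaining £1,728,000 passes to the descendants.
The descendants' portion (£1,728,000) is divided into 4 shares of £432,000: Pablo, Maeve, and Paloma each take £432,000; Beatrix's £432,000 share passes to Beatrix's issue.
Beatrix's share (£432,000) is divided into 2 shares of £216,000: Delphine and Pieter each take £216,000.

Delphine receives £216,000.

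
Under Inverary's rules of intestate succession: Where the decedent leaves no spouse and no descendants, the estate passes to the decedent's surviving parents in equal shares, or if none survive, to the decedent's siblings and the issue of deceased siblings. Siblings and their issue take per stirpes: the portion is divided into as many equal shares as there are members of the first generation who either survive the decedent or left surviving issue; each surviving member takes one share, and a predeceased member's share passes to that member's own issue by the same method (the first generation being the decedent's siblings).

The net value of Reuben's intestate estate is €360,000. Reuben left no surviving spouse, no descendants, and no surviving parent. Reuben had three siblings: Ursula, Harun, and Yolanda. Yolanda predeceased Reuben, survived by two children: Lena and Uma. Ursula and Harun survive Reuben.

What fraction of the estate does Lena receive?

Lena receives 1/6 of the estate.

The entire €360,000 passes to the siblings and their issue.
That amount (€360,000) is divided into 3 shares of €120,000: Ursula and Harun each take €120,000; Yolanda's €120,000 share passes to Yolanda's issue.
Yolanda's share (€120,000) is divided into 2 shares of €60,000: Lena and Uma each take €60,000.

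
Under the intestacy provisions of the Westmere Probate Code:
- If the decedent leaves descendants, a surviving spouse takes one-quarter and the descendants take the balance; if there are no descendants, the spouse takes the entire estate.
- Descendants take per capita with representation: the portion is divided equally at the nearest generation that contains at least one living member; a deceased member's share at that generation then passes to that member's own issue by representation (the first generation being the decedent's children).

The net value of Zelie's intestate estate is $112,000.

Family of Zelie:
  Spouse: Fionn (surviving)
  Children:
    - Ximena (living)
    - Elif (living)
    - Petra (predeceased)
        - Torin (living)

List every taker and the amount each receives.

Fionn: $28,000; Ximena: $28,000; Elif: $28,000; Torin: $28,000

Fionn takes one-quarter of $112,000 = $28,000. The remaining $84,000 passes to the descendants.
The descendants' portion ($84,000) is divided into 3 shares of $28,000: Ximena and Elif each take $28,000; Petra's $28,000 share passes to Petra's issue.
Petra's share ($28,000) passes entirely to Torin.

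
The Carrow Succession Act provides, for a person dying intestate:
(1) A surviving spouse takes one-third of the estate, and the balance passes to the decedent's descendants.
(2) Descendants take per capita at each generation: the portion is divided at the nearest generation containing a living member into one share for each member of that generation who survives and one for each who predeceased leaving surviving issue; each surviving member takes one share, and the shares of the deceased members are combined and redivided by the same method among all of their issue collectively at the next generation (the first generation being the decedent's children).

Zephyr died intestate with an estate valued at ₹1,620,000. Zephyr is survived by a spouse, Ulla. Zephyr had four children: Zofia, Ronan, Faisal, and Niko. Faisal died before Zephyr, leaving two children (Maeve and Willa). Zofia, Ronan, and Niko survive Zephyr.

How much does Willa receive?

Willa receives ₹135,000.

Ulla takes one-third of ₹1,620,000 = ₹540,000. The remaining ₹1,080,000 passes to the descendants.
The descendants' portion (₹1,080,000) is divided at the children's generation into 4 shares of ₹270,000. Zofia, Ronan, and Niko each take ₹270,000. The remaining share for the deceased Faisal (₹270,000) is carried to the next generation.
That pool (₹270,000) is divided at the grandchildren's generation equally among Maeve and Willa: ₹135,000 each.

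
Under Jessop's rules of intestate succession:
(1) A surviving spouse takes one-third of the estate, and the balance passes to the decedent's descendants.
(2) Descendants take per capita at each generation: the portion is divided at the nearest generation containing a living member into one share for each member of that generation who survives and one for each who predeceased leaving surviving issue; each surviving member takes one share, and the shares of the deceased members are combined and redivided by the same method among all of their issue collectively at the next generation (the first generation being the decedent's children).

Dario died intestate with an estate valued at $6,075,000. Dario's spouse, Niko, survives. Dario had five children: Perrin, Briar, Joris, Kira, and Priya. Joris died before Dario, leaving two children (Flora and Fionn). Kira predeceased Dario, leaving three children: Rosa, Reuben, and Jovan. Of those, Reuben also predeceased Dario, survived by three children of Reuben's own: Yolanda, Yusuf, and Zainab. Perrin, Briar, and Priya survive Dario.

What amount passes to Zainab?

Niko takes one-third of $6,075,000 = $2,025,000. The remaining $4,050,000 passes to the descendants.
The descendants' portion ($4,050,000) is divided at the children's generation into 5 shares of $810,000. Perrin, Briar, and Priya each take $810,000. The 2 shares of the deceased (Joris and Kira) are combined into a pool of $1,620,000.
That pool ($1,620,000) is divided at the grandchildren's generation into 5 shares of $324,000. Flora, Fionn, Rosa, and Jovan each take $324,000. The remaining share for the deceased Reuben ($324,000) is carried to the next generation.
That pool ($324,000) is divided at the great-grandchildren's generation equally among Yolanda, Yusuf, and Zainab: $108,000 each.

Zainab receives $108,000.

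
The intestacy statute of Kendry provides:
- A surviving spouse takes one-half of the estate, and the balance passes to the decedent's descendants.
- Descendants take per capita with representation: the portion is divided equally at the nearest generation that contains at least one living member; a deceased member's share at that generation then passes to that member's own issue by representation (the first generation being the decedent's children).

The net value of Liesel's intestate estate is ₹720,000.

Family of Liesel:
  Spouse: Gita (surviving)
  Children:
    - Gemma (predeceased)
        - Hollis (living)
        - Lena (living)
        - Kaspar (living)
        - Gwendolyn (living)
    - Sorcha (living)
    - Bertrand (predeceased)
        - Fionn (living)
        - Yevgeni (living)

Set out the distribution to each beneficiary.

Gita takes one-half of ₹720,000 = ₹360,000. The remaining ₹360,000 passes to the descendants.
The descendants' portion (₹360,000) is divided into 3 shares of ₹120,000: Sorcha takes ₹120,000; Gemma's ₹120,000 share passes to Gemma's issue; Bertrand's ₹120,000 share passes to Bertrand's issue.
Gemma's share (₹120,000) is divided into 4 shares of ₹30,000: Hollis, Lena, Kaspar, and Gwendolyn each take ₹30,000.
Bertrand's share (₹120,000) is divided into 2 shares of ₹60,000: Fionn and Yevgeni each take ₹60,000.

Gita: ₹360,000; Hollis: ₹30,000; Lena: ₹30,000; Kaspar: ₹30,000; Gwendolyn: ₹30,000; Sorcha: ₹120,000; Fionn: ₹60,000; Yevgeni: ₹60,000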